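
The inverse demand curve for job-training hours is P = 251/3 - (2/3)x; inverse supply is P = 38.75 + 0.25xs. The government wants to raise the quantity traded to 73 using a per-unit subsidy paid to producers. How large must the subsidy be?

Required subsidy s = 22 per unit

At x = 73, from the demand curve buyers pay Pb = 251/3 − (2/3)·73 = 35; from the supply curve sellers need Ps = 38.75 + 0.25·73 = 57.
The subsidy must fill the gap: s = Ps − Pb = 57 − 35 = 22.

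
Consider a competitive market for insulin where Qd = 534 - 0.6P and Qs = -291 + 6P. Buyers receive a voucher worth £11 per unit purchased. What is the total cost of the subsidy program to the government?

Pre-subsidy: 534 - 0.6P = -291 + 6P gives P* = 125, Q* = 459.
With the rebate, buyers effectively pay Pb = Ps − 11, where Ps is the price sellers receive.
Demand in terms of Ps becomes Qd = 534 − 0.6(Ps − 11) = 540.6 - 0.6Ps. Setting this equal to supply: 540.6 - 0.6Ps = -291 + 6Ps, so Ps = 126.
Buyers pay Pb = 126 − 11 = 115; Q' = -291 + 6·126 = 465.
Government outlay = subsidy × quantity = 11 × 465 = 5115.

Government cost = £5115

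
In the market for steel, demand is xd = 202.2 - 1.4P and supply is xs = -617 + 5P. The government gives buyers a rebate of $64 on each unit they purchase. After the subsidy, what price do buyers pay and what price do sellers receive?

Pre-subsidy: 202.2 - 1.4P = -617 + 5P gives P* = 128, x* = 23.
With the rebate, buyers effectively pay Pb = Ps − 64, where Ps is the price sellers receive.
Demand in terms of Ps becomes xd = 202.2 − 1.4(Ps − 64) = 291.8 - 1.4Ps. Setting this equal to supply: 291.8 - 1.4Ps = -617 + 5Ps, so Ps = 142.
Buyers pay Pb = 142 − 64 = 78; x' = -617 + 5·142 = 93.

Buyers pay $78; sellers receive $142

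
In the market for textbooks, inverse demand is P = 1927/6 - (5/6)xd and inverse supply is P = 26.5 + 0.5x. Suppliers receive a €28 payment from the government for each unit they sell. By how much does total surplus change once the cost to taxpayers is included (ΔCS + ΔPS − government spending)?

Pre-subsidy: 1927/6 - (5/6)x = 26.5 + 0.5x gives x* = 221 and P* = 137.
With the subsidy, sellers receive Ps = Pb + 28 for each unit, where Pb is the price buyers pay.
On the curves, Pb = 1927/6 - (5/6)x and Ps = 26.5 + 0.5x; the wedge Ps − Pb = 28 gives 26.5 + 0.5x − (1927/6 - (5/6)x) = 28, so x' = 242.
Then Pb = 1927/6 − (5/6)·242 = 119.5 and Ps = 26.5 + 0.5·242 = 147.5.
ΔCS = ½(221 + 242)(137 − 119.5) = 4051.25; ΔPS = ½(221 + 242)(147.5 − 137) = 2430.75.
Government spending = 28 × 242 = 6776.
Net change = 4051.25 + 2430.75 − 6776 = -294. The loss equals the DWL triangle ½·28·21.

Net change in total surplus = -€294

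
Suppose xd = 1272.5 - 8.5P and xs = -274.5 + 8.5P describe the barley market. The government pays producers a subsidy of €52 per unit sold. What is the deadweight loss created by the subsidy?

Pre-subsidy: 1272.5 - 8.5P = -274.5 + 8.5P gives P* = 91, x* = 499.
With the subsidy, sellers receive Ps = Pb + 52 for each unit, where Pb is the price buyers pay.
Supply in terms of Pb becomes xs = -274.5 + 8.5(Pb + 52) = 167.5 + 8.5Pb. Setting this equal to demand: 1272.5 - 8.5Pb = 167.5 + 8.5Pb, so Pb = 65.
Sellers receive Ps = 65 + 52 = 117; x' = 1272.5 − 8.5·65 = 720.
The subsidy expands output by 720 − 499 = 221 past the efficient level; on those units the gap between marginal cost and willingness to pay runs from 0 up to 52.
DWL = ½ × 52 × 221 = 5746.

Deadweight loss = €5746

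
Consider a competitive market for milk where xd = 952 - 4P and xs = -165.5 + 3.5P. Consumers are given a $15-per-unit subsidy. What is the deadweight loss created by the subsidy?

Deadweight loss = $210

Pre-subsidy: 952 - 4P = -165.5 + 3.5P gives P* = 149, x* = 356.
With the rebate, buyers effectively pay Pb = Ps − 15, where Ps is the price sellers receive.
Demand in terms of Ps becomes xd = 952 − 4(Ps − 15) = 1012 - 4Ps. Setting this equal to supply: 1012 - 4Ps = -165.5 + 3.5Ps, so Ps = 157.
Buyers pay Pb = 157 − 15 = 142; x' = -165.5 + 3.5·157 = 384.
The subsidy expands output by 384 − 356 = 28 past the efficient level; on those units the gap between marginal cost and willingness to pay runs from 0 up to 15.
DWL = ½ × 15 × 28 = 210.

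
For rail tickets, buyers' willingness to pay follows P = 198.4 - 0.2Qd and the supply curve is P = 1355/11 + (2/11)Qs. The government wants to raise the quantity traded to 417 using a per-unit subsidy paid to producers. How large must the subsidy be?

At Q = 417, from the demand curve buyers pay Pb = 198.4 − 0.2·417 = 115; from the supply curve sellers need Ps = 1355/11 + (2/11)·417 = 199.
The subsidy must fill the gap: s = Ps − Pb = 199 − 115 = 84.

Required subsidy s = 84 per unit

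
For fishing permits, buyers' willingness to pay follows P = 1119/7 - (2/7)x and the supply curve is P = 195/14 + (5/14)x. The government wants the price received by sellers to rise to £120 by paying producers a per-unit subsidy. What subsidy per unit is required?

Required subsidy s = £45 per unit

At a seller price of 120, quantity supplied is -39 + 2.8·120 = 297.
Buyers absorb 297 only when they pay Pb = 1119/7 − (2/7)·297 = 75.
s = Ps − Pb = 120 − 75 = 45.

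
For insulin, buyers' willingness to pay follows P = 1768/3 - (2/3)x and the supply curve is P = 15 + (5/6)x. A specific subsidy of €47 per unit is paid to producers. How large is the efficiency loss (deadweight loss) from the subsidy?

Pre-subsidy: 1768/3 - (2/3)x = 15 + (5/6)x gives x* = 3446/9 and P* = 9020/27.
With the subsidy, sellers receive Ps = Pb + 47 for each unit, where Pb is the price buyers pay.
On the curves, Pb = 1768/3 - (2/3)x and Ps = 15 + (5/6)x; the wedge Ps − Pb = 47 gives 15 + (5/6)x − (1768/3 - (2/3)x) = 47, so x' = 3728/9.
Then Pb = 1768/3 − (2/3)·(3728/9) = 8456/27 and Ps = 15 + (5/6)·(3728/9) = 9725/27.
The subsidy expands output by 3728/9 − 3446/9 = 94/3 past the efficient level; on those units the gap between marginal cost and willingness to pay runs from 0 up to 47.
DWL = ½ × 47 × 94/3 = 2209/3.

Deadweight loss = 2209/3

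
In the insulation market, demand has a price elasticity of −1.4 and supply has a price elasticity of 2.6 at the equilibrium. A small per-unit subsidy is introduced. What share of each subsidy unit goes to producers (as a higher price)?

For a small subsidy around the equilibrium, the benefit split depends on the relative slopes, which at a point are proportional to the elasticities.
Buyer share = εs/(εs + |εd|) = 2.6/(2.6 + 1.4) = 0.65; seller share = |εd|/(εs + |εd|) = 0.35.
So producers capture 0.35 of the subsidy.

Producer share = 0.35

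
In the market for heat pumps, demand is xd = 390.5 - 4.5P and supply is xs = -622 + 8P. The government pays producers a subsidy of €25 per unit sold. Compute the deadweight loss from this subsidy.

Deadweight loss = €900

Pre-subsidy: 390.5 - 4.5P = -622 + 8P gives P* = 81, x* = 26.
With the subsidy, sellers receive Ps = Pb + 25 for each unit, where Pb is the price buyers pay.
Supply in terms of Pb becomes xs = -622 + 8(Pb + 25) = -422 + 8Pb. Setting this equal to demand: 390.5 - 4.5Pb = -422 + 8Pb, so Pb = 65.
Sellers receive Ps = 65 + 25 = 90; x' = 390.5 − 4.5·65 = 98.
The subsidy expands output by 98 − 26 = 72 past the efficient level; on those units the gap between marginal cost and willingness to pay runs from 0 up to 25.
DWL = ½ × 25 × 72 = 900.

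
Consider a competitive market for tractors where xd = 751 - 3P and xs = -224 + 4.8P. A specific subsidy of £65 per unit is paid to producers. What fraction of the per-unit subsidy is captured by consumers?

Consumer share = 8/13

Pre-subsidy: 751 - 3P = -224 + 4.8P gives P* = 125, x* = 376.
With the subsidy, sellers receive Ps = Pb + 65 for each unit, where Pb is the price buyers pay.
Supply in terms of Pb becomes xs = -224 + 4.8(Pb + 65) = 88 + 4.8Pb. Setting this equal to demand: 751 - 3Pb = 88 + 4.8Pb, so Pb = 85.
Sellers receive Ps = 85 + 65 = 150; x' = 751 − 3·85 = 496.
Buyers' price falls by P* − Pb = 125 − 85 = 40; sellers' price rises by Ps − P* = 150 − 125 = 25.
So consumers capture 40/65 = 8/13 of each unit of subsidy.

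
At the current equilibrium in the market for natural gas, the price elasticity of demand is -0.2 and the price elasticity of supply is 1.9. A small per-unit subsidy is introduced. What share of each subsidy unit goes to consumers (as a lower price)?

For a small subsidy around the equilibrium, the benefit split depends on the relative slopes, which at a point are proportional to the elasticities.
Buyer share = εs/(εs + |εd|) = 1.9/(1.9 + 0.2) = 19/21; seller share = |εd|/(εs + |εd|) = 2/21.

Consumer share = 19/21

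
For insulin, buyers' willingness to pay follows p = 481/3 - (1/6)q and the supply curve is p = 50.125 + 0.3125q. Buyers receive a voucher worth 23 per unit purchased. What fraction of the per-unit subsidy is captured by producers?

Producer share = 15/23

Pre-subsidy: 481/3 - (1/6)q = 50.125 + 0.3125q gives q* = 230 and p* = 122.
With the rebate, buyers effectively pay pb = ps − 23, where ps is the price sellers receive.
On the curves, pb = 481/3 - (1/6)q and ps = 50.125 + 0.3125q; the wedge ps − pb = 23 gives 50.125 + 0.3125q − (481/3 - (1/6)q) = 23, so q' = 278.
Then pb = 481/3 − (1/6)·278 = 114 and ps = 50.125 + 0.3125·278 = 137.
Buyers' price falls by p* − pb = 122 − 114 = 8; sellers' price rises by ps − p* = 137 − 122 = 15.
So producers capture 15/23 = 15/23 of each unit of subsidy.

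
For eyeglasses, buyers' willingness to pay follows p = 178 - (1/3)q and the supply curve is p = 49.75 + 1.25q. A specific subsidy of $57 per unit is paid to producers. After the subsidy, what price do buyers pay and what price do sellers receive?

Buyers pay $139; sellers receive $196

Pre-subsidy: 178 - (1/3)q = 49.75 + 1.25q gives q* = 81 and p* = 151.
With the subsidy, sellers receive ps = pb + 57 for each unit, where pb is the price buyers pay.
On the curves, pb = 178 - (1/3)q and ps = 49.75 + 1.25q; the wedge ps − pb = 57 gives 49.75 + 1.25q − (178 - (1/3)q) = 57, so q' = 117.
Then pb = 178 − (1/3)·117 = 139 and ps = 49.75 + 1.25·117 = 196.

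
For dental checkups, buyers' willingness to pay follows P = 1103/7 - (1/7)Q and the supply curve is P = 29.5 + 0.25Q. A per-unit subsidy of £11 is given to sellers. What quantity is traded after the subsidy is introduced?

Pre-subsidy: 1103/7 - (1/7)Q = 29.5 + 0.25Q gives Q* = 326 and P* = 111.
With the subsidy, sellers receive Ps = Pb + 11 for each unit, where Pb is the price buyers pay.
On the curves, Pb = 1103/7 - (1/7)Q and Ps = 29.5 + 0.25Q; the wedge Ps − Pb = 11 gives 29.5 + 0.25Q − (1103/7 - (1/7)Q) = 11, so Q' = 354.
Then Pb = 1103/7 − (1/7)·354 = 107 and Ps = 29.5 + 0.25·354 = 118.

Q' = 354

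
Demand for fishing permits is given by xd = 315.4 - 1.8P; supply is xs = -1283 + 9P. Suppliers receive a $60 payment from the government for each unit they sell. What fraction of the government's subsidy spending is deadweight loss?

Pre-subsidy: 315.4 - 1.8P = -1283 + 9P gives P* = 148, x* = 49.
With the subsidy, sellers receive Ps = Pb + 60 for each unit, where Pb is the price buyers pay.
Supply in terms of Pb becomes xs = -1283 + 9(Pb + 60) = -743 + 9Pb. Setting this equal to demand: 315.4 - 1.8Pb = -743 + 9Pb, so Pb = 98.
Sellers receive Ps = 98 + 60 = 158; x' = 315.4 − 1.8·98 = 139.
ΔCS = ½(49 + 139)(148 − 98) = 4700; ΔPS = ½(49 + 139)(158 − 148) = 940.
Government spending = 60 × 139 = 8340.
DWL = ½ × 60 × (139 − 49) = 2700; fraction = 2700 / 8340 = 45/139.

DWL / government spending = 45/139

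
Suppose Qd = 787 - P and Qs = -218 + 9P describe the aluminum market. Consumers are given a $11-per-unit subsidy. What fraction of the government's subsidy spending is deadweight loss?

Pre-subsidy: 787 - P = -218 + 9P gives P* = 100.5, Q* = 686.5.
With the rebate, buyers effectively pay Pb = Ps − 11, where Ps is the price sellers receive.
Demand in terms of Ps becomes Qd = 787 − 1(Ps − 11) = 798 - Ps. Setting this equal to supply: 798 - Ps = -218 + 9Ps, so Ps = 101.6.
Buyers pay Pb = 101.6 − 11 = 90.6; Q' = -218 + 9·101.6 = 696.4.
ΔCS = ½(686.5 + 696.4)(100.5 − 90.6) = 6845.355; ΔPS = ½(686.5 + 696.4)(101.6 − 100.5) = 760.595.
Government spending = 11 × 696.4 = 7660.4.
DWL = ½ × 11 × (696.4 − 686.5) = 54.45; fraction = 54.45 / 7660.4 = 99/13928.

DWL / government spending = 99/13928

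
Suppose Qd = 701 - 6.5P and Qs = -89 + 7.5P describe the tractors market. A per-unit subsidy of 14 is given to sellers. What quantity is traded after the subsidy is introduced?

Q' = 10723/28

Pre-subsidy: 701 - 6.5P = -89 + 7.5P gives P* = 395/7, Q* = 4679/14.
With the subsidy, sellers receive Ps = Pb + 14 for each unit, where Pb is the price buyers pay.
Supply in terms of Pb becomes Qs = -89 + 7.5(Pb + 14) = 16 + 7.5Pb. Setting this equal to demand: 701 - 6.5Pb = 16 + 7.5Pb, so Pb = 685/14.
Sellers receive Ps = 685/14 + 14 = 881/14; Q' = 701 − 6.5·(685/14) = 10723/28.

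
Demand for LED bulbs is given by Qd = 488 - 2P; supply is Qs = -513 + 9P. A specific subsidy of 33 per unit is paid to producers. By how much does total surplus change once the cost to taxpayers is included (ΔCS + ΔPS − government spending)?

Pre-subsidy: 488 - 2P = -513 + 9P gives P* = 91, Q* = 306.
With the subsidy, sellers receive Ps = Pb + 33 for each unit, where Pb is the price buyers pay.
Supply in terms of Pb becomes Qs = -513 + 9(Pb + 33) = -216 + 9Pb. Setting this equal to demand: 488 - 2Pb = -216 + 9Pb, so Pb = 64.
Sellers receive Ps = 64 + 33 = 97; Q' = 488 − 2·64 = 360.
ΔCS = ½(306 + 360)(91 − 64) = 8991; ΔPS = ½(306 + 360)(97 − 91) = 1998.
Government spending = 33 × 360 = 11880.
Net change = 8991 + 1998 − 11880 = -891. The loss equals the DWL triangle ½·33·54.

Net change in total surplus = -891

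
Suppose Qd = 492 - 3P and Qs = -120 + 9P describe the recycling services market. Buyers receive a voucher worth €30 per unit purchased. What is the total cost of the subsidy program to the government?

Government cost = €12195

Pre-subsidy: 492 - 3P = -120 + 9P gives P* = 51, Q* = 339.
With the rebate, buyers effectively pay Pb = Ps − 30, where Ps is the price sellers receive.
Demand in terms of Ps becomes Qd = 492 − 3(Ps − 30) = 582 - 3Ps. Setting this equal to supply: 582 - 3Ps = -120 + 9Ps, so Ps = 58.5.
Buyers pay Pb = 58.5 − 30 = 28.5; Q' = -120 + 9·58.5 = 406.5.
Government outlay = subsidy × quantity = 30 × 406.5 = 12195.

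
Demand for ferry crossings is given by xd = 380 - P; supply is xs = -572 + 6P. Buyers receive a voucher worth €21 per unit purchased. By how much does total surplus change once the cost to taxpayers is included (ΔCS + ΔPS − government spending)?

Net change in total surplus = -€189

Pre-subsidy: 380 - P = -572 + 6P gives P* = 136, x* = 244.
With the rebate, buyers effectively pay Pb = Ps − 21, where Ps is the price sellers receive.
Demand in terms of Ps becomes xd = 380 − 1(Ps − 21) = 401 - Ps. Setting this equal to supply: 401 - Ps = -572 + 6Ps, so Ps = 139.
Buyers pay Pb = 139 − 21 = 118; x' = -572 + 6·139 = 262.
ΔCS = ½(244 + 262)(136 − 118) = 4554; ΔPS = ½(244 + 262)(139 − 136) = 759.
Government spending = 21 × 262 = 5502.
Net change = 4554 + 759 − 5502 = -189. The loss equals the DWL triangle ½·21·18.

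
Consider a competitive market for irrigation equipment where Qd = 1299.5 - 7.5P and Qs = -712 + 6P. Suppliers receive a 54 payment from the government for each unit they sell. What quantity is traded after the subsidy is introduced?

Q' = 362

Pre-subsidy: 1299.5 - 7.5P = -712 + 6P gives P* = 149, Q* = 182.
With the subsidy, sellers receive Ps = Pb + 54 for each unit, where Pb is the price buyers pay.
Supply in terms of Pb becomes Qs = -712 + 6(Pb + 54) = -388 + 6Pb. Setting this equal to demand: 1299.5 - 7.5Pb = -388 + 6Pb, so Pb = 125.
Sellers receive Ps = 125 + 54 = 179; Q' = 1299.5 − 7.5·125 = 362.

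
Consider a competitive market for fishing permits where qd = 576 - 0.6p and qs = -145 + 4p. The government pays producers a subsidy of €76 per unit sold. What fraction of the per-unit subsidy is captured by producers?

Producer share = 3/23

Pre-subsidy: 576 - 0.6p = -145 + 4p gives p* = 3605/23, q* = 11085/23.
With the subsidy, sellers receive ps = pb + 76 for each unit, where pb is the price buyers pay.
Supply in terms of pb becomes qs = -145 + 4(pb + 76) = 159 + 4pb. Setting this equal to demand: 576 - 0.6pb = 159 + 4pb, so pb = 2085/23.
Sellers receive ps = 2085/23 + 76 = 3833/23; q' = 576 − 0.6·(2085/23) = 11997/23.
Buyers' price falls by p* − pb = 3605/23 − 2085/23 = 1520/23; sellers' price rises by ps − p* = 3833/23 − 3605/23 = 228/23.
So producers capture (228/23)/76 = 3/23 of each unit of subsidy.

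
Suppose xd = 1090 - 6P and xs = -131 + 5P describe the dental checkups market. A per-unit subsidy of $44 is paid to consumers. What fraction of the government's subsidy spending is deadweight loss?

DWL / government spending = 15/136

Pre-subsidy: 1090 - 6P = -131 + 5P gives P* = 111, x* = 424.
With the rebate, buyers effectively pay Pb = Ps − 44, where Ps is the price sellers receive.
Demand in terms of Ps becomes xd = 1090 − 6(Ps − 44) = 1354 - 6Ps. Setting this equal to supply: 1354 - 6Ps = -131 + 5Ps, so Ps = 135.
Buyers pay Pb = 135 − 44 = 91; x' = -131 + 5·135 = 544.
ΔCS = ½(424 + 544)(111 − 91) = 9680; ΔPS = ½(424 + 544)(135 − 111) = 11616.
Government spending = 44 × 544 = 23936.
DWL = ½ × 44 × (544 − 424) = 2640; fraction = 2640 / 23936 = 15/136.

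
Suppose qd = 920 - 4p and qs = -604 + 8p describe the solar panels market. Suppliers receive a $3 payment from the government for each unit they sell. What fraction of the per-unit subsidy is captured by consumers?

Consumer share = 2/3

Pre-subsidy: 920 - 4p = -604 + 8p gives p* = 127, q* = 412.
With the subsidy, sellers receive ps = pb + 3 for each unit, where pb is the price buyers pay.
Supply in terms of pb becomes qs = -604 + 8(pb + 3) = -580 + 8pb. Setting this equal to demand: 920 - 4pb = -580 + 8pb, so pb = 125.
Sellers receive ps = 125 + 3 = 128; q' = 920 − 4·125 = 420.
Buyers' price falls by p* − pb = 127 − 125 = 2; sellers' price rises by ps − p* = 128 − 127 = 1.
So consumers capture 2/3 = 2/3 of each unit of subsidy.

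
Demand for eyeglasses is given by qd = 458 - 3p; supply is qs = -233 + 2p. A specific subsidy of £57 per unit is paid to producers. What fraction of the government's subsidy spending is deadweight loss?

Pre-subsidy: 458 - 3p = -233 + 2p gives p* = 138.2, q* = 43.4.
With the subsidy, sellers receive ps = pb + 57 for each unit, where pb is the price buyers pay.
Supply in terms of pb becomes qs = -233 + 2(pb + 57) = -119 + 2pb. Setting this equal to demand: 458 - 3pb = -119 + 2pb, so pb = 115.4.
Sellers receive ps = 115.4 + 57 = 172.4; q' = 458 − 3·115.4 = 111.8.
ΔCS = ½(43.4 + 111.8)(138.2 − 115.4) = 1769.28; ΔPS = ½(43.4 + 111.8)(172.4 − 138.2) = 2653.92.
Government spending = 57 × 111.8 = 6372.6.
DWL = ½ × 57 × (111.8 − 43.4) = 1949.4; fraction = 1949.4 / 6372.6 = 171/559.

DWL / government spending = 171/559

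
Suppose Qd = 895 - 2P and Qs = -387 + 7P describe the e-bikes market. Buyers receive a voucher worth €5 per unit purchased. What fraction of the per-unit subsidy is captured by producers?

Pre-subsidy: 895 - 2P = -387 + 7P gives P* = 1282/9, Q* = 5491/9.
With the rebate, buyers effectively pay Pb = Ps − 5, where Ps is the price sellers receive.
Demand in terms of Ps becomes Qd = 895 − 2(Ps − 5) = 905 - 2Ps. Setting this equal to supply: 905 - 2Ps = -387 + 7Ps, so Ps = 1292/9.
Buyers pay Pb = 1292/9 − 5 = 1247/9; Q' = -387 + 7·(1292/9) = 5561/9.
Buyers' price falls by P* − Pb = 1282/9 − 1247/9 = 35/9; sellers' price rises by Ps − P* = 1292/9 − 1282/9 = 10/9.
So producers capture (10/9)/5 = 2/9 of each unit of subsidy.

Producer share = 2/9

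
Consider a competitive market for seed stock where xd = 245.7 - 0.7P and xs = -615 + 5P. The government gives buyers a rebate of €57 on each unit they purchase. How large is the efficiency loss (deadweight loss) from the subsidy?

Pre-subsidy: 245.7 - 0.7P = -615 + 5P gives P* = 151, x* = 140.
With the rebate, buyers effectively pay Pb = Ps − 57, where Ps is the price sellers receive.
Demand in terms of Ps becomes xd = 245.7 − 0.7(Ps − 57) = 285.6 - 0.7Ps. Setting this equal to supply: 285.6 - 0.7Ps = -615 + 5Ps, so Ps = 158.
Buyers pay Pb = 158 − 57 = 101; x' = -615 + 5·158 = 175.
The subsidy expands output by 175 − 140 = 35 past the efficient level; on those units the gap between marginal cost and willingness to pay runs from 0 up to 57.
DWL = ½ × 57 × 35 = 997.5.

Deadweight loss = €997.5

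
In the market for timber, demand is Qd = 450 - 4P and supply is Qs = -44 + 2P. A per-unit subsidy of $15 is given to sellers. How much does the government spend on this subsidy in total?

Government cost = $2110

Pre-subsidy: 450 - 4P = -44 + 2P gives P* = 247/3, Q* = 362/3.
With the subsidy, sellers receive Ps = Pb + 15 for each unit, where Pb is the price buyers pay.
Supply in terms of Pb becomes Qs = -44 + 2(Pb + 15) = -14 + 2Pb. Setting this equal to demand: 450 - 4Pb = -14 + 2Pb, so Pb = 232/3.
Sellers receive Ps = 232/3 + 15 = 277/3; Q' = 450 − 4·(232/3) = 422/3.
Government outlay = subsidy × quantity = 15 × 422/3 = 2110.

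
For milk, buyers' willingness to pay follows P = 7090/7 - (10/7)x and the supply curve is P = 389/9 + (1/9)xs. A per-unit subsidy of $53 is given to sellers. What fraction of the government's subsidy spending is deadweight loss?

DWL / government spending = 3339/128852

Pre-subsidy: 7090/7 - (10/7)x = 389/9 + (1/9)x gives x* = 61087/97 and P* = 10980/97.
With the subsidy, sellers receive Ps = Pb + 53 for each unit, where Pb is the price buyers pay.
On the curves, Pb = 7090/7 - (10/7)x and Ps = 389/9 + (1/9)x; the wedge Ps − Pb = 53 gives 389/9 + (1/9)x − (7090/7 - (10/7)x) = 53, so x' = 64426/97.
Then Pb = 7090/7 − (10/7)·(64426/97) = 6210/97 and Ps = 389/9 + (1/9)·(64426/97) = 11351/97.
ΔCS = ½(61087/97 + 64426/97)(10980/97 − 6210/97) = 299348505/9409; ΔPS = ½(61087/97 + 64426/97)(11351/97 − 10980/97) = 46565323/18818.
Government spending = 53 × 64426/97 = 3414578/97.
DWL = ½ × 53 × (64426/97 − 61087/97) = 176967/194; fraction = (176967/194) / (3414578/97) = 3339/128852.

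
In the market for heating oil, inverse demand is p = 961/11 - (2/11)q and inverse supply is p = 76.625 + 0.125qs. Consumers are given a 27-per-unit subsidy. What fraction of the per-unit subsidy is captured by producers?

Producer share = 11/27

Pre-subsidy: 961/11 - (2/11)q = 76.625 + 0.125q gives q* = 35 and p* = 81.
With the rebate, buyers effectively pay pb = ps − 27, where ps is the price sellers receive.
On the curves, pb = 961/11 - (2/11)q and ps = 76.625 + 0.125q; the wedge ps − pb = 27 gives 76.625 + 0.125q − (961/11 - (2/11)q) = 27, so q' = 123.
Then pb = 961/11 − (2/11)·123 = 65 and ps = 76.625 + 0.125·123 = 92.
Buyers' price falls by p* − pb = 81 − 65 = 16; sellers' price rises by ps − p* = 92 − 81 = 11.
So producers capture 11/27 = 11/27 of each unit of subsidy.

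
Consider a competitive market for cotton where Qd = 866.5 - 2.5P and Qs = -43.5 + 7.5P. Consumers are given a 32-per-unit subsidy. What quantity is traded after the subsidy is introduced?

Pre-subsidy: 866.5 - 2.5P = -43.5 + 7.5P gives P* = 91, Q* = 639.
With the rebate, buyers effectively pay Pb = Ps − 32, where Ps is the price sellers receive.
Demand in terms of Ps becomes Qd = 866.5 − 2.5(Ps − 32) = 946.5 - 2.5Ps. Setting this equal to supply: 946.5 - 2.5Ps = -43.5 + 7.5Ps, so Ps = 99.
Buyers pay Pb = 99 − 32 = 67; Q' = -43.5 + 7.5·99 = 699.

Q' = 699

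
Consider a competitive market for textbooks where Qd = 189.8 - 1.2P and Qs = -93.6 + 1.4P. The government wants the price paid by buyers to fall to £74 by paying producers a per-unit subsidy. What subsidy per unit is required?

At a buyer price of 74, quantity demanded is 189.8 − 1.2·74 = 101.
Sellers supply 101 only when they receive Ps with -93.6 + 1.4·Ps = 101, i.e. Ps = 139.
s = Ps − Pb = 139 − 74 = 65.

Required subsidy s = £65 per unit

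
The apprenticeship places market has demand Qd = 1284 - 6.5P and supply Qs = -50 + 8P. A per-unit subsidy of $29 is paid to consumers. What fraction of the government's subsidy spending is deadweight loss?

Pre-subsidy: 1284 - 6.5P = -50 + 8P gives P* = 92, Q* = 686.
With the rebate, buyers effectively pay Pb = Ps − 29, where Ps is the price sellers receive.
Demand in terms of Ps becomes Qd = 1284 − 6.5(Ps − 29) = 1472.5 - 6.5Ps. Setting this equal to supply: 1472.5 - 6.5Ps = -50 + 8Ps, so Ps = 105.
Buyers pay Pb = 105 − 29 = 76; Q' = -50 + 8·105 = 790.
ΔCS = ½(686 + 790)(92 − 76) = 11808; ΔPS = ½(686 + 790)(105 − 92) = 9594.
Government spending = 29 × 790 = 22910.
DWL = ½ × 29 × (790 − 686) = 1508; fraction = 1508 / 22910 = 26/395.

DWL / government spending = 26/395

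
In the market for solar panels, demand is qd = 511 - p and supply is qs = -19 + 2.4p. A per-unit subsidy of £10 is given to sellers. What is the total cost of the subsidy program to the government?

Pre-subsidy: 511 - p = -19 + 2.4p gives p* = 2650/17, q* = 6037/17.
With the subsidy, sellers receive ps = pb + 10 for each unit, where pb is the price buyers pay.
Supply in terms of pb becomes qs = -19 + 2.4(pb + 10) = 5 + 2.4pb. Setting this equal to demand: 511 - pb = 5 + 2.4pb, so pb = 2530/17.
Sellers receive ps = 2530/17 + 10 = 2700/17; q' = 511 − 1·(2530/17) = 6157/17.
Government outlay = subsidy × quantity = 10 × 6157/17 = 61570/17.

Government cost = 61570/17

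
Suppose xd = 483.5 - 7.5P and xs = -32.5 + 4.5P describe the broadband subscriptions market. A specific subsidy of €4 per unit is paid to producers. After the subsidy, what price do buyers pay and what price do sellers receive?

Buyers pay €41.5; sellers receive €45.5

Pre-subsidy: 483.5 - 7.5P = -32.5 + 4.5P gives P* = 43, x* = 161.
With the subsidy, sellers receive Ps = Pb + 4 for each unit, where Pb is the price buyers pay.
Supply in terms of Pb becomes xs = -32.5 + 4.5(Pb + 4) = -14.5 + 4.5Pb. Setting this equal to demand: 483.5 - 7.5Pb = -14.5 + 4.5Pb, so Pb = 41.5.
Sellers receive Ps = 41.5 + 4 = 45.5; x' = 483.5 − 7.5·41.5 = 172.25.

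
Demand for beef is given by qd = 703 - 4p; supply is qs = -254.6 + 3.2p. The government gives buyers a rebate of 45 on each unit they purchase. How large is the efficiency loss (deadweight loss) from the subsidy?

Pre-subsidy: 703 - 4p = -254.6 + 3.2p gives p* = 133, q* = 171.
With the rebate, buyers effectively pay pb = ps − 45, where ps is the price sellers receive.
Demand in terms of ps becomes qd = 703 − 4(ps − 45) = 883 - 4ps. Setting this equal to supply: 883 - 4ps = -254.6 + 3.2ps, so ps = 158.
Buyers pay pb = 158 − 45 = 113; q' = -254.6 + 3.2·158 = 251.
The subsidy expands output by 251 − 171 = 80 past the efficient level; on those units the gap between marginal cost and willingness to pay runs from 0 up to 45.
DWL = ½ × 45 × 80 = 1800.

Deadweight loss = 1800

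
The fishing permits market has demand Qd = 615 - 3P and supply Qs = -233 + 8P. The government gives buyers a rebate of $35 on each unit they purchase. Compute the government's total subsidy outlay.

Pre-subsidy: 615 - 3P = -233 + 8P gives P* = 848/11, Q* = 4221/11.
With the rebate, buyers effectively pay Pb = Ps − 35, where Ps is the price sellers receive.
Demand in terms of Ps becomes Qd = 615 − 3(Ps − 35) = 720 - 3Ps. Setting this equal to supply: 720 - 3Ps = -233 + 8Ps, so Ps = 953/11.
Buyers pay Pb = 953/11 − 35 = 568/11; Q' = -233 + 8·(953/11) = 5061/11.
Government outlay = subsidy × quantity = 35 × 5061/11 = 177135/11.

Government cost = 177135/11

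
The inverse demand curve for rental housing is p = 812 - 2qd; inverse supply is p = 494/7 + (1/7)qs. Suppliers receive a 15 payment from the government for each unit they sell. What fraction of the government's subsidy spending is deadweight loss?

DWL / government spending = 7/706

Pre-subsidy: 812 - 2q = 494/7 + (1/7)q gives q* = 346 and p* = 120.
With the subsidy, sellers receive ps = pb + 15 for each unit, where pb is the price buyers pay.
On the curves, pb = 812 - 2q and ps = 494/7 + (1/7)q; the wedge ps − pb = 15 gives 494/7 + (1/7)q − (812 - 2q) = 15, so q' = 353.
Then pb = 812 − 2·353 = 106 and ps = 494/7 + (1/7)·353 = 121.
ΔCS = ½(346 + 353)(120 − 106) = 4893; ΔPS = ½(346 + 353)(121 − 120) = 349.5.
Government spending = 15 × 353 = 5295.
DWL = ½ × 15 × (353 − 346) = 52.5; fraction = 52.5 / 5295 = 7/706.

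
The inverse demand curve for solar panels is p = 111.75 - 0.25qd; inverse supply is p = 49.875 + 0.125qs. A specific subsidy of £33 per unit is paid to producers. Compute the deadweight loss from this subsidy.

Pre-subsidy: 111.75 - 0.25q = 49.875 + 0.125q gives q* = 165 and p* = 70.5.
With the subsidy, sellers receive ps = pb + 33 for each unit, where pb is the price buyers pay.
On the curves, pb = 111.75 - 0.25q and ps = 49.875 + 0.125q; the wedge ps − pb = 33 gives 49.875 + 0.125q − (111.75 - 0.25q) = 33, so q' = 253.
Then pb = 111.75 − 0.25·253 = 48.5 and ps = 49.875 + 0.125·253 = 81.5.
The subsidy expands output by 253 − 165 = 88 past the efficient level; on those units the gap between marginal cost and willingness to pay runs from 0 up to 33.
DWL = ½ × 33 × 88 = 1452.

Deadweight loss = £1452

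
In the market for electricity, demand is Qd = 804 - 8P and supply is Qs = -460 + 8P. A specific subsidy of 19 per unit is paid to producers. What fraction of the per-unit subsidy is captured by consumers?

Pre-subsidy: 804 - 8P = -460 + 8P gives P* = 79, Q* = 172.
With the subsidy, sellers receive Ps = Pb + 19 for each unit, where Pb is the price buyers pay.
Supply in terms of Pb becomes Qs = -460 + 8(Pb + 19) = -308 + 8Pb. Setting this equal to demand: 804 - 8Pb = -308 + 8Pb, so Pb = 69.5.
Sellers receive Ps = 69.5 + 19 = 88.5; Q' = 804 − 8·69.5 = 248.
Buyers' price falls by P* − Pb = 79 − 69.5 = 9.5; sellers' price rises by Ps − P* = 88.5 − 79 = 9.5.
So consumers capture 9.5/19 = 0.5 of each unit of subsidy.

Consumer share = 0.5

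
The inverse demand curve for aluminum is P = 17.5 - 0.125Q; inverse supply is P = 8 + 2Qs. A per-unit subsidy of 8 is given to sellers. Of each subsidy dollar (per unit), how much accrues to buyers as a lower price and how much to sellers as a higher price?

Pre-subsidy: 17.5 - 0.125Q = 8 + 2Q gives Q* = 76/17 and P* = 288/17.
With the subsidy, sellers receive Ps = Pb + 8 for each unit, where Pb is the price buyers pay.
On the curves, Pb = 17.5 - 0.125Q and Ps = 8 + 2Q; the wedge Ps − Pb = 8 gives 8 + 2Q − (17.5 - 0.125Q) = 8, so Q' = 140/17.
Then Pb = 17.5 − 0.125·(140/17) = 280/17 and Ps = 8 + 2·(140/17) = 416/17.
Buyers' price falls by P* − Pb = 288/17 − 280/17 = 8/17; sellers' price rises by Ps − P* = 416/17 − 288/17 = 128/17.

Buyers gain 8/17 per unit; sellers gain 128/17 per unit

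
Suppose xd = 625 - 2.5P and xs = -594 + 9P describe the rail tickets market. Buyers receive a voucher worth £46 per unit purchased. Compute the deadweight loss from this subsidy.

Deadweight loss = £2070

Pre-subsidy: 625 - 2.5P = -594 + 9P gives P* = 106, x* = 360.
With the rebate, buyers effectively pay Pb = Ps − 46, where Ps is the price sellers receive.
Demand in terms of Ps becomes xd = 625 − 2.5(Ps − 46) = 740 - 2.5Ps. Setting this equal to supply: 740 - 2.5Ps = -594 + 9Ps, so Ps = 116.
Buyers pay Pb = 116 − 46 = 70; x' = -594 + 9·116 = 450.
The subsidy expands output by 450 − 360 = 90 past the efficient level; on those units the gap between marginal cost and willingness to pay runs from 0 up to 46.
DWL = ½ × 46 × 90 = 2070.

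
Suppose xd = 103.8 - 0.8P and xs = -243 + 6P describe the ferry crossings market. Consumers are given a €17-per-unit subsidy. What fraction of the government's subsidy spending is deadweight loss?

Pre-subsidy: 103.8 - 0.8P = -243 + 6P gives P* = 51, x* = 63.
With the rebate, buyers effectively pay Pb = Ps − 17, where Ps is the price sellers receive.
Demand in terms of Ps becomes xd = 103.8 − 0.8(Ps − 17) = 117.4 - 0.8Ps. Setting this equal to supply: 117.4 - 0.8Ps = -243 + 6Ps, so Ps = 53.
Buyers pay Pb = 53 − 17 = 36; x' = -243 + 6·53 = 75.
ΔCS = ½(63 + 75)(51 − 36) = 1035; ΔPS = ½(63 + 75)(53 − 51) = 138.
Government spending = 17 × 75 = 1275.
DWL = ½ × 17 × (75 − 63) = 102; fraction = 102 / 1275 = 0.08.

DWL / government spending = 0.08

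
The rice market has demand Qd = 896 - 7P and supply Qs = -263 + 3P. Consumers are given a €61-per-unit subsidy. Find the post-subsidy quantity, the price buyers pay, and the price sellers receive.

Q' = 212.8; buyers pay €97.6; sellers receive €158.6

Pre-subsidy: 896 - 7P = -263 + 3P gives P* = 115.9, Q* = 84.7.
With the rebate, buyers effectively pay Pb = Ps − 61, where Ps is the price sellers receive.
Demand in terms of Ps becomes Qd = 896 − 7(Ps − 61) = 1323 - 7Ps. Setting this equal to supply: 1323 - 7Ps = -263 + 3Ps, so Ps = 158.6.
Buyers pay Pb = 158.6 − 61 = 97.6; Q' = -263 + 3·158.6 = 212.8.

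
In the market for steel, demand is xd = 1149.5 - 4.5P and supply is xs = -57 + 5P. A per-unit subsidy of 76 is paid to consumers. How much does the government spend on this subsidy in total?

Pre-subsidy: 1149.5 - 4.5P = -57 + 5P gives P* = 127, x* = 578.
With the rebate, buyers effectively pay Pb = Ps − 76, where Ps is the price sellers receive.
Demand in terms of Ps becomes xd = 1149.5 − 4.5(Ps − 76) = 1491.5 - 4.5Ps. Setting this equal to supply: 1491.5 - 4.5Ps = -57 + 5Ps, so Ps = 163.
Buyers pay Pb = 163 − 76 = 87; x' = -57 + 5·163 = 758.
Government outlay = subsidy × quantity = 76 × 758 = 57608.

Government cost = 57608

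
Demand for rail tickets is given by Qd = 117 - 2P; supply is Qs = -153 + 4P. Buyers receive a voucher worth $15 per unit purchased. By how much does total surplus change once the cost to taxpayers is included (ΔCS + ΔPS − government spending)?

Net change in total surplus = -$150

Pre-subsidy: 117 - 2P = -153 + 4P gives P* = 45, Q* = 27.
With the rebate, buyers effectively pay Pb = Ps − 15, where Ps is the price sellers receive.
Demand in terms of Ps becomes Qd = 117 − 2(Ps − 15) = 147 - 2Ps. Setting this equal to supply: 147 - 2Ps = -153 + 4Ps, so Ps = 50.
Buyers pay Pb = 50 − 15 = 35; Q' = -153 + 4·50 = 47.
ΔCS = ½(27 + 47)(45 − 35) = 370; ΔPS = ½(27 + 47)(50 − 45) = 185.
Government spending = 15 × 47 = 705.
Net change = 370 + 185 − 705 = -150. The loss equals the DWL triangle ½·15·20.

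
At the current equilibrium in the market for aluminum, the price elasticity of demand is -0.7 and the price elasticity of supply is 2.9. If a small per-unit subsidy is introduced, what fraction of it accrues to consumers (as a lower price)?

For a small subsidy around the equilibrium, the benefit split depends on the relative slopes, which at a point are proportional to the elasticities.
Buyer share = εs/(εs + |εd|) = 2.9/(2.9 + 0.7) = 29/36; seller share = |εd|/(εs + |εd|) = 7/36.

Consumer share = 29/36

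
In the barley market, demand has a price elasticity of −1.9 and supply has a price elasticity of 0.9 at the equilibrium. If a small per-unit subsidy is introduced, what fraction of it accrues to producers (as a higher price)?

Producer share = 19/28

For a small subsidy around the equilibrium, the benefit split depends on the relative slopes, which at a point are proportional to the elasticities.
Buyer share = εs/(εs + |εd|) = 0.9/(0.9 + 1.9) = 9/28; seller share = |εd|/(εs + |εd|) = 19/28.
So producers capture 19/28 of the subsidy.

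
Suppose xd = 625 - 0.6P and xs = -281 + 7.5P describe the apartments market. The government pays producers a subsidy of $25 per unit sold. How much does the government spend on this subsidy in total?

Pre-subsidy: 625 - 0.6P = -281 + 7.5P gives P* = 3020/27, x* = 5021/9.
With the subsidy, sellers receive Ps = Pb + 25 for each unit, where Pb is the price buyers pay.
Supply in terms of Pb becomes xs = -281 + 7.5(Pb + 25) = -93.5 + 7.5Pb. Setting this equal to demand: 625 - 0.6Pb = -93.5 + 7.5Pb, so Pb = 2395/27.
Sellers receive Ps = 2395/27 + 25 = 3070/27; x' = 625 − 0.6·(2395/27) = 5146/9.
Government outlay = subsidy × quantity = 25 × 5146/9 = 128650/9.

Government cost = 128650/9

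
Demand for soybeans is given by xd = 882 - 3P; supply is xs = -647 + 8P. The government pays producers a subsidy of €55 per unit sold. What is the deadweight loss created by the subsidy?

Pre-subsidy: 882 - 3P = -647 + 8P gives P* = 139, x* = 465.
With the subsidy, sellers receive Ps = Pb + 55 for each unit, where Pb is the price buyers pay.
Supply in terms of Pb becomes xs = -647 + 8(Pb + 55) = -207 + 8Pb. Setting this equal to demand: 882 - 3Pb = -207 + 8Pb, so Pb = 99.
Sellers receive Ps = 99 + 55 = 154; x' = 882 − 3·99 = 585.
The subsidy expands output by 585 − 465 = 120 past the efficient level; on those units the gap between marginal cost and willingness to pay runs from 0 up to 55.
DWL = ½ × 55 × 120 = 3300.

Deadweight loss = €3300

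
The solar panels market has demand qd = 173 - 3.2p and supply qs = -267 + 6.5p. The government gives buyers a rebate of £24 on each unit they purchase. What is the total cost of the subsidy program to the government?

Pre-subsidy: 173 - 3.2p = -267 + 6.5p gives p* = 4400/97, q* = 2701/97.
With the rebate, buyers effectively pay pb = ps − 24, where ps is the price sellers receive.
Demand in terms of ps becomes qd = 173 − 3.2(ps − 24) = 249.8 - 3.2ps. Setting this equal to supply: 249.8 - 3.2ps = -267 + 6.5ps, so ps = 5168/97.
Buyers pay pb = 5168/97 − 24 = 2840/97; q' = -267 + 6.5·(5168/97) = 7693/97.
Government outlay = subsidy × quantity = 24 × 7693/97 = 184632/97.

Government cost = 184632/97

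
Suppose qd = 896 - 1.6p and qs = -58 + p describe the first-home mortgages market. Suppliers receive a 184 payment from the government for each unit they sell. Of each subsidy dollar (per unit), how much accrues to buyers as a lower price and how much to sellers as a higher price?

Pre-subsidy: 896 - 1.6p = -58 + p gives p* = 4770/13, q* = 4016/13.
With the subsidy, sellers receive ps = pb + 184 for each unit, where pb is the price buyers pay.
Supply in terms of pb becomes qs = -58 + 1(pb + 184) = 126 + pb. Setting this equal to demand: 896 - 1.6pb = 126 + pb, so pb = 3850/13.
Sellers receive ps = 3850/13 + 184 = 6242/13; q' = 896 − 1.6·(3850/13) = 5488/13.
Buyers' price falls by p* − pb = 4770/13 − 3850/13 = 920/13; sellers' price rises by ps − p* = 6242/13 − 4770/13 = 1472/13.

Buyers gain 920/13 per unit; sellers gain 1472/13 per unit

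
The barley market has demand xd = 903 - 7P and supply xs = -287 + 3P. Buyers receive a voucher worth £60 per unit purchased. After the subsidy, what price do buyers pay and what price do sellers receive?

Buyers pay £101; sellers receive £161

Pre-subsidy: 903 - 7P = -287 + 3P gives P* = 119, x* = 70.
With the rebate, buyers effectively pay Pb = Ps − 60, where Ps is the price sellers receive.
Demand in terms of Ps becomes xd = 903 − 7(Ps − 60) = 1323 - 7Ps. Setting this equal to supply: 1323 - 7Ps = -287 + 3Ps, so Ps = 161.
Buyers pay Pb = 161 − 60 = 101; x' = -287 + 3·161 = 196.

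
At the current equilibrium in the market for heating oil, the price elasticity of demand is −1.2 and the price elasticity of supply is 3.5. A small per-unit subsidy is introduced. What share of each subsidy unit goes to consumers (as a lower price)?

Consumer share = 35/47

For a small subsidy around the equilibrium, the benefit split depends on the relative slopes, which at a point are proportional to the elasticities.
Buyer share = εs/(εs + |εd|) = 3.5/(3.5 + 1.2) = 35/47; seller share = |εd|/(εs + |εd|) = 12/47.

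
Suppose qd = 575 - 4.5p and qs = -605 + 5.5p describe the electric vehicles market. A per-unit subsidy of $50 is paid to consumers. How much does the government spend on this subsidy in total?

Government cost = $8387.5

Pre-subsidy: 575 - 4.5p = -605 + 5.5p gives p* = 118, q* = 44.
With the rebate, buyers effectively pay pb = ps − 50, where ps is the price sellers receive.
Demand in terms of ps becomes qd = 575 − 4.5(ps − 50) = 800 - 4.5ps. Setting this equal to supply: 800 - 4.5ps = -605 + 5.5ps, so ps = 140.5.
Buyers pay pb = 140.5 − 50 = 90.5; q' = -605 + 5.5·140.5 = 167.75.
Government outlay = subsidy × quantity = 50 × 167.75 = 8387.5.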